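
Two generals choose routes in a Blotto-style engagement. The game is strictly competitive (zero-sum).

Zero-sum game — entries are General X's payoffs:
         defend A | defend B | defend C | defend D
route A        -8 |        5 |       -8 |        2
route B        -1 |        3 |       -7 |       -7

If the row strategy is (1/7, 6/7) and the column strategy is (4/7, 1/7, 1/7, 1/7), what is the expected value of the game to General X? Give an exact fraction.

-123/49

Against (4/7, 1/7, 1/7, 1/7), each row's expected payoff is route A: -33/7; route B: -15/7.
Taking the (1/7, 6/7)-weighted average: (1/7)·(-33/7) + (6/7)·(-15/7) = -123/49.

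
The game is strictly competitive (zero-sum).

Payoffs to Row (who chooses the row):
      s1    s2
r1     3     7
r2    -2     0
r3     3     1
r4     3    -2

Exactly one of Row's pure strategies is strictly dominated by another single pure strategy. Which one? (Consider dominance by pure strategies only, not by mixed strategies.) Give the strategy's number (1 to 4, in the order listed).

Compare r2 with r1: 3 > -2, 7 > 0.
So r1 strictly dominates r2 for Row; r2 is strictly dominated.

2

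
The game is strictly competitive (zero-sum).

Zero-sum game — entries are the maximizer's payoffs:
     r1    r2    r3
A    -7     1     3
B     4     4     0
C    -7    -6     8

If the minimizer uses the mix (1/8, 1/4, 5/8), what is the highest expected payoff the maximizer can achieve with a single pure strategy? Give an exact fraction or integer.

A: (-7)·(1/8) + (1)·(1/4) + (3)·(5/8) = 5/4.
B: (4)·(1/8) + (4)·(1/4) + (0)·(5/8) = 3/2.
C: (-7)·(1/8) + (-6)·(1/4) + (8)·(5/8) = 21/8.
The best pure response is C with expected payoff 21/8.

21/8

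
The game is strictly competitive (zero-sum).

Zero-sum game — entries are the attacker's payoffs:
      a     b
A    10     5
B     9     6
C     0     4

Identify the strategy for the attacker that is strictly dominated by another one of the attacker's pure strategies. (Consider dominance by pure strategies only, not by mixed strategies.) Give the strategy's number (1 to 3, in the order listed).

3

Compare C with A: 10 > 0, 5 > 4.
So A strictly dominates C for the attacker; C is strictly dominated.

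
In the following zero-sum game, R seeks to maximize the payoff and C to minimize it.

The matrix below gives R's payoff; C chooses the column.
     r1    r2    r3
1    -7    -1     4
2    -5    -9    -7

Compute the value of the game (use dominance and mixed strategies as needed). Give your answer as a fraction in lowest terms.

-29/5

Column r3 is strictly dominated by r2 for C (it gives R more in every row).
The remaining 2×2 game on (1, 2) × (r1, r2) has no saddle point. Let R play 1 with probability p; indifference gives −7p − 5(1−p) = −p − 9(1−p), so p = 2/5.
Similarly C's optimal q on r1 is 4/5, and the value is -7·(4/5) + (-1)·(1/5) = -29/5.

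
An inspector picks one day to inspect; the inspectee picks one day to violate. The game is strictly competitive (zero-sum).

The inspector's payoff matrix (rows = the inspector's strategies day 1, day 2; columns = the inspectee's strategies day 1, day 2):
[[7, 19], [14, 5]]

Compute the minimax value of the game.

11

Row minima are 7 and 5, so the inspector's maximin is 7; column maxima are 14 and 19, so the inspectee's minimax is 14. These differ, so the equilibrium is in mixed strategies.
Let the inspector play day 1 with probability p. The inspectee is indifferent when 7p + 14(1−p) = 19p + 5(1−p), giving p = 3/7.
Let the inspectee play day 1 with probability q. The inspector is indifferent when 7q + 19(1−q) = 14q + 5(1−q), giving q = 2/3.
The value is 7·(2/3) + (19)·(1/3) = 11.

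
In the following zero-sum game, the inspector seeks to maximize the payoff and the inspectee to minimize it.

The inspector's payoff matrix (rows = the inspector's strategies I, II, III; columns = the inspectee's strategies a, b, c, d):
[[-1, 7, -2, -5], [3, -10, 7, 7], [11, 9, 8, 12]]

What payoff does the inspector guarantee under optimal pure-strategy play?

8

Row minima: -5, -10, 8 → the inspector's maximin is 8.
Column maxima: 11, 9, 8, 12 → the inspectee's minimax is 8.
They coincide at (III, c), so the value is 8.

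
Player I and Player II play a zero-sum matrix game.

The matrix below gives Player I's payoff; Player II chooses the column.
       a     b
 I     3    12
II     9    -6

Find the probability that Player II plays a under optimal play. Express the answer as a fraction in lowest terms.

3/4

Row minima are 3 and -6, so Player I's maximin is 3; column maxima are 9 and 12, so Player II's minimax is 9. These differ, so the equilibrium is in mixed strategies.
Let Player II play a with probability q. Player I is indifferent when 3q + 12(1−q) = 9q − 6(1−q), giving q = 3/4.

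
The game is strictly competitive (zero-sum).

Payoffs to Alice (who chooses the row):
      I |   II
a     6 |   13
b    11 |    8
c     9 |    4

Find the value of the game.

19/2

Row c is strictly dominated by row b, so Alice never plays it.
The remaining 2×2 game on (a, b) × (I, II) has no saddle point. Let Alice play a with probability p; indifference gives 6p + 11(1−p) = 13p + 8(1−p), so p = 3/10.
Similarly Bob's optimal q on I is 1/2, and the value is 6·(1/2) + (13)·(1/2) = 19/2.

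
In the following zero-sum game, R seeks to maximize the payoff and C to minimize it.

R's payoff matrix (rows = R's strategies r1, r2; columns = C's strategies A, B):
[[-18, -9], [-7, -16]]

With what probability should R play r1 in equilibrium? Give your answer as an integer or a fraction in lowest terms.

Row minima are -18 and -16, so R's maximin is -16; column maxima are -7 and -9, so C's minimax is -9. These differ, so the equilibrium is in mixed strategies.
Let R play r1 with probability p. C is indifferent when −18p − 7(1−p) = −9p − 16(1−p), giving p = 1/2.

1/2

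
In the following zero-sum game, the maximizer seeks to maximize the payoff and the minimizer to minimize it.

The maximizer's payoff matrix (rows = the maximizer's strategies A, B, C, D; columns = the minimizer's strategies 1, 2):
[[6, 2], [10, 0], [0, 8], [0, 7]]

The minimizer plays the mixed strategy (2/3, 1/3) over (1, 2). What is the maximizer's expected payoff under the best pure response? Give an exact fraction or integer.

20/3

A: (6)·(2/3) + (2)·(1/3) = 14/3.
B: (10)·(2/3) + (0)·(1/3) = 20/3.
C: (0)·(2/3) + (8)·(1/3) = 8/3.
D: (0)·(2/3) + (7)·(1/3) = 7/3.
The best pure response is B with expected payoff 20/3.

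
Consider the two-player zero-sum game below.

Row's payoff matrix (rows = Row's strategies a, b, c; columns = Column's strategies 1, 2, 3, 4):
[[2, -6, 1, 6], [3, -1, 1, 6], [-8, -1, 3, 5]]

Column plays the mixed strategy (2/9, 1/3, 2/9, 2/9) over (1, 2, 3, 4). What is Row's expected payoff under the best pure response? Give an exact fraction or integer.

a: (2)·(2/9) + (-6)·(1/3) + (1)·(2/9) + (6)·(2/9) = 0.
b: (3)·(2/9) + (-1)·(1/3) + (1)·(2/9) + (6)·(2/9) = 17/9.
c: (-8)·(2/9) + (-1)·(1/3) + (3)·(2/9) + (5)·(2/9) = -1/3.
The best pure response is b with expected payoff 17/9.

17/9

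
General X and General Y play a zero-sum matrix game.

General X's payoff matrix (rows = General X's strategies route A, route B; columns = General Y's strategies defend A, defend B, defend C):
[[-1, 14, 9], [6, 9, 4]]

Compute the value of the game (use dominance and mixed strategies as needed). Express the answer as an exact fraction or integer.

Column defend B is strictly dominated by defend C for General Y (it gives General X more in every row).
The remaining 2×2 game on (route A, route B) × (defend A, defend C) has no saddle point. Let General X play route A with probability p; indifference gives −p + 6(1−p) = 9p + 4(1−p), so p = 1/6.
Similarly General Y's optimal q on defend A is 5/12, and the value is -1·(5/12) + (9)·(7/12) = 29/6.

29/6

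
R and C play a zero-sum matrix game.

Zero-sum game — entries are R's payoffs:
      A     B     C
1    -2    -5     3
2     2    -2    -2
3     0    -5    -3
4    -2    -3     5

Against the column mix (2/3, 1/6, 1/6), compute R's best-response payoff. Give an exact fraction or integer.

1: (-2)·(2/3) + (-5)·(1/6) + (3)·(1/6) = -5/3.
2: (2)·(2/3) + (-2)·(1/6) + (-2)·(1/6) = 2/3.
3: (0)·(2/3) + (-5)·(1/6) + (-3)·(1/6) = -4/3.
4: (-2)·(2/3) + (-3)·(1/6) + (5)·(1/6) = -1.
The best pure response is 2 with expected payoff 2/3.

2/3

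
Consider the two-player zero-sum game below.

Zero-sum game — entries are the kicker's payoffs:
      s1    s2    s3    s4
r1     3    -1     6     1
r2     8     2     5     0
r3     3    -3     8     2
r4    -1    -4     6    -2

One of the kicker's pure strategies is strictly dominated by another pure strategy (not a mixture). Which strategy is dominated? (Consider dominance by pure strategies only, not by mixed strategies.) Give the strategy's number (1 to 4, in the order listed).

4

Compare r4 with r3: 3 > -1, -3 > -4, 8 > 6, 2 > -2.
So r3 strictly dominates r4 for the kicker; r4 is strictly dominated.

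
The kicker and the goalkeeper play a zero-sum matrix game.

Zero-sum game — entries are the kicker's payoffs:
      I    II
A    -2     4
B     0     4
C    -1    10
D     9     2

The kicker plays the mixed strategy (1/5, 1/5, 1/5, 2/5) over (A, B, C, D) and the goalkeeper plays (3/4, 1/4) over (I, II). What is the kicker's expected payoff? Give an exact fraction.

Against (3/4, 1/4), each row's expected payoff is A: -1/2; B: 1; C: 7/4; D: 29/4.
Taking the (1/5, 1/5, 1/5, 2/5)-weighted average: (1/5)·(-1/2) + (1/5)·(1) + (1/5)·(7/4) + (2/5)·(29/4) = 67/20.

67/20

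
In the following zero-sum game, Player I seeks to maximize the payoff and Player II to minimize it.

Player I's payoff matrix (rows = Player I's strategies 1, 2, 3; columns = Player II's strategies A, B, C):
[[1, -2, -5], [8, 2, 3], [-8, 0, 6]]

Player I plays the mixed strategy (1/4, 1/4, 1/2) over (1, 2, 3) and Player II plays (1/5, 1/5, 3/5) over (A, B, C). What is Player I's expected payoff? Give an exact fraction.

Against (1/5, 1/5, 3/5), each row's expected payoff is 1: -16/5; 2: 19/5; 3: 2.
Taking the (1/4, 1/4, 1/2)-weighted average: (1/4)·(-16/5) + (1/4)·(19/5) + (1/2)·(2) = 23/20.

23/20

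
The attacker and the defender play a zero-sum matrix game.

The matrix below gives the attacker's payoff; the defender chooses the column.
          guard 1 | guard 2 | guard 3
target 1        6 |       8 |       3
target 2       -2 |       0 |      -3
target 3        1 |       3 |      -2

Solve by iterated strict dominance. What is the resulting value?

3

Column guard 2 is strictly dominated by guard 1 for the defender (6<8, -2<0, 1<3); eliminate guard 2.
Row target 2 is strictly dominated by row target 1 (6>-2, 3>-3); eliminate target 2.
Column guard 1 is strictly dominated by guard 3 for the defender (3<6, -2<1); eliminate guard 1.
Row target 3 is strictly dominated by row target 1 (3>-2); eliminate target 3.
Only (target 1, guard 3) remains, with payoff 3.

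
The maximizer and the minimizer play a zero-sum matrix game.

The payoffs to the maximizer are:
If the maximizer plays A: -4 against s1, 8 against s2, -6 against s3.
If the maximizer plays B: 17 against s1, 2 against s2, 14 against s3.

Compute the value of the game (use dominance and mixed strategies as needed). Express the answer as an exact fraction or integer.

62/13

Column s1 is strictly dominated by s3 for the minimizer (it gives the maximizer more in every row).
The remaining 2×2 game on (A, B) × (s2, s3) has no saddle point. Let the maximizer play A with probability p; indifference gives 8p + 2(1−p) = −6p + 14(1−p), so p = 6/13.
Similarly the minimizer's optimal q on s2 is 10/13, and the value is 8·(10/13) + (-6)·(3/13) = 62/13.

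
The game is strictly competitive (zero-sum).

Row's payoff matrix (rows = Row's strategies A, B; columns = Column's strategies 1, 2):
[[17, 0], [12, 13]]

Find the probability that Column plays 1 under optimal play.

Row minima are 0 and 12, so Row's maximin is 12; column maxima are 17 and 13, so Column's minimax is 13. These differ, so the equilibrium is in mixed strategies.
Let Column play 1 with probability q. Row is indifferent when 17q = 12q + 13(1−q), giving q = 13/18.

13/18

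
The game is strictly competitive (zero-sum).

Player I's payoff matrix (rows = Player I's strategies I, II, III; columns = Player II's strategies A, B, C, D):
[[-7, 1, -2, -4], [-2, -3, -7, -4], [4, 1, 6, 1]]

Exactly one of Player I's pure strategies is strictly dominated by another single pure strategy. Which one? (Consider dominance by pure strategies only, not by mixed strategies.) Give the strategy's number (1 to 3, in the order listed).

Compare II with III: 4 > -2, 1 > -3, 6 > -7, 1 > -4.
So III strictly dominates II for Player I; II is strictly dominated.

2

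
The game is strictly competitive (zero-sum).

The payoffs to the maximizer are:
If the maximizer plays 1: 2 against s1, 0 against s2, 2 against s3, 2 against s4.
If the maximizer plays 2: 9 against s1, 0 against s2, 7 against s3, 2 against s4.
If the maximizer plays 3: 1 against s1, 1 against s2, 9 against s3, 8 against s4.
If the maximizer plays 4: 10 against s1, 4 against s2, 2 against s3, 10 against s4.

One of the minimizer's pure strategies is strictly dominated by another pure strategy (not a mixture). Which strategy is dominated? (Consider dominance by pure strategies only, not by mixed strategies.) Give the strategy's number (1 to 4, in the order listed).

The minimizer prefers columns that give the maximizer less. Compare s4 with s2: 0 < 2, 0 < 2, 1 < 8, 4 < 10.
So s2 strictly dominates s4 for the minimizer; s4 is strictly dominated.

4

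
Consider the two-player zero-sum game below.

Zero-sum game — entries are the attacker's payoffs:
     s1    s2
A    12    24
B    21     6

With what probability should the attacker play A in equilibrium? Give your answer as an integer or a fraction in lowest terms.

Row minima are 12 and 6, so the attacker's maximin is 12; column maxima are 21 and 24, so the defender's minimax is 21. These differ, so the equilibrium is in mixed strategies.
Let the attacker play A with probability p. The defender is indifferent when 12p + 21(1−p) = 24p + 6(1−p), giving p = 5/9.

5/9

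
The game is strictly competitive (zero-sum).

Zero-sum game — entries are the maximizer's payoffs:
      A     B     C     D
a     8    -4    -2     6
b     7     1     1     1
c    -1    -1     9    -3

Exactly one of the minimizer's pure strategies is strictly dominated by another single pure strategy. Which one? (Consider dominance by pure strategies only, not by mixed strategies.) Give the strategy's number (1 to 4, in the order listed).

The minimizer prefers columns that give the maximizer less. Compare A with D: 6 < 8, 1 < 7, -3 < -1.
So D strictly dominates A for the minimizer; A is strictly dominated.

1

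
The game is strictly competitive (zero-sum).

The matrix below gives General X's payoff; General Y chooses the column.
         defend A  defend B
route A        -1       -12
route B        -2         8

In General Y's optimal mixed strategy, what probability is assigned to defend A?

Row minima are -12 and -2, so General X's maximin is -2; column maxima are -1 and 8, so General Y's minimax is -1. These differ, so the equilibrium is in mixed strategies.
Let General Y play defend A with probability q. General X is indifferent when −q − 12(1−q) = −2q + 8(1−q), giving q = 20/21.

20/21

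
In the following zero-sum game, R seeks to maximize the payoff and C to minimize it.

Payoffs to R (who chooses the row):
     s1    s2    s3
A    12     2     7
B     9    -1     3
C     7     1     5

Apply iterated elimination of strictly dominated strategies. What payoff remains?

2

Row C is strictly dominated by row A (12>7, 2>1, 7>5); eliminate C.
Row B is strictly dominated by row A (12>9, 2>-1, 7>3); eliminate B.
Column s1 is strictly dominated by s2 for C (2<12); eliminate s1.
Column s3 is strictly dominated by s2 for C (2<7); eliminate s3.
Only (A, s2) remains, with payoff 2.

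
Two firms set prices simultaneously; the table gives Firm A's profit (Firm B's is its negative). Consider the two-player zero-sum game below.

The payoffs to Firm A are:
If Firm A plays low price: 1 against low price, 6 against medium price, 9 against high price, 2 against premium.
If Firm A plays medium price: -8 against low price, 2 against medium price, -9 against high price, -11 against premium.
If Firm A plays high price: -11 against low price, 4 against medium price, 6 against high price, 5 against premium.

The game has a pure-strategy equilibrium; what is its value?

Row minima: 1, -11, -11 → Firm A's maximin is 1.
Column maxima: 1, 6, 9, 5 → Firm B's minimax is 1.
They coincide at (low price, low price), so the value is 1.

1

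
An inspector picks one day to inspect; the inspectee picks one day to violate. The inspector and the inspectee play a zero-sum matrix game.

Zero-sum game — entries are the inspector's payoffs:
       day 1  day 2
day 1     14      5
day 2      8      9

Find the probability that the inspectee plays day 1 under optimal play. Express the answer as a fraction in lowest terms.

2/5

Row minima are 5 and 8, so the inspector's maximin is 8; column maxima are 14 and 9, so the inspectee's minimax is 9. These differ, so the equilibrium is in mixed strategies.
Let the inspectee play day 1 with probability q. The inspector is indifferent when 14q + 5(1−q) = 8q + 9(1−q), giving q = 2/5.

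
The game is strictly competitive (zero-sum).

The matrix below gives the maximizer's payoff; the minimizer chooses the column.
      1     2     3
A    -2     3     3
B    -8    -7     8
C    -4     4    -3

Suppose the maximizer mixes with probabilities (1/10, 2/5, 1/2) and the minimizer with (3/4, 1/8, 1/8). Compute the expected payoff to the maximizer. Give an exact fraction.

Against (3/4, 1/8, 1/8), each row's expected payoff is A: -3/4; B: -47/8; C: -23/8.
Taking the (1/10, 2/5, 1/2)-weighted average: (1/10)·(-3/4) + (2/5)·(-47/8) + (1/2)·(-23/8) = -309/80.

-309/80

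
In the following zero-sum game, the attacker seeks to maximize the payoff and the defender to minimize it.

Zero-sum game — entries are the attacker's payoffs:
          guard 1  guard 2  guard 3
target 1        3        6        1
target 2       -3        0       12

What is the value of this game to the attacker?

Column guard 2 is strictly dominated by guard 1 for the defender (it gives the attacker more in every row).
The remaining 2×2 game on (target 1, target 2) × (guard 1, guard 3) has no saddle point. Let the attacker play target 1 with probability p; indifference gives 3p − 3(1−p) = p + 12(1−p), so p = 15/17.
Similarly the defender's optimal q on guard 1 is 11/17, and the value is 3·(11/17) + (1)·(6/17) = 39/17.

39/17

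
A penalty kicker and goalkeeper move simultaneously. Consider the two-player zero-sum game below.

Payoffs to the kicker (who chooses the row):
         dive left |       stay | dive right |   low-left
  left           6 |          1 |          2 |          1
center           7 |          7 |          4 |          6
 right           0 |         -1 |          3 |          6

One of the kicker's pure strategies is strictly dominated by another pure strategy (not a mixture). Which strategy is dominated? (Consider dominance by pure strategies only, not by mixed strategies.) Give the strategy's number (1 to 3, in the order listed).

Compare left with center: 7 > 6, 7 > 1, 4 > 2, 6 > 1.
So center strictly dominates left for the kicker; left is strictly dominated.

1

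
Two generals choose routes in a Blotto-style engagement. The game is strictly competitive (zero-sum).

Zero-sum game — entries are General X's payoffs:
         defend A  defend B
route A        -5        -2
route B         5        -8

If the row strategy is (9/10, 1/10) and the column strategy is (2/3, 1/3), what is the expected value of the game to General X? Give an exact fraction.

-53/15

Against (2/3, 1/3), each row's expected payoff is route A: -4; route B: 2/3.
Taking the (9/10, 1/10)-weighted average: (9/10)·(-4) + (1/10)·(2/3) = -53/15.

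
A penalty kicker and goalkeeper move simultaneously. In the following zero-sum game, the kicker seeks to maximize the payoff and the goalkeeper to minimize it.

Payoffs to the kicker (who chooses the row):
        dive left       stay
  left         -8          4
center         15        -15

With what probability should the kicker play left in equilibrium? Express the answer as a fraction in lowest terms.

Row minima are -8 and -15, so the kicker's maximin is -8; column maxima are 15 and 4, so the goalkeeper's minimax is 4. These differ, so the equilibrium is in mixed strategies.
Let the kicker play left with probability p. The goalkeeper is indifferent when −8p + 15(1−p) = 4p − 15(1−p), giving p = 5/7.

5/7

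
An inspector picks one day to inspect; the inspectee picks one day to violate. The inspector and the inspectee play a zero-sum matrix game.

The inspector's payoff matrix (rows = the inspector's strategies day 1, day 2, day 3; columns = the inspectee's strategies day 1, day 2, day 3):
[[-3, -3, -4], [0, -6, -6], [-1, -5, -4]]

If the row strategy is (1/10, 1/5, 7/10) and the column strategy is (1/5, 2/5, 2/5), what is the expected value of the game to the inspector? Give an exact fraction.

Against (1/5, 2/5, 2/5), each row's expected payoff is day 1: -17/5; day 2: -24/5; day 3: -19/5.
Taking the (1/10, 1/5, 7/10)-weighted average: (1/10)·(-17/5) + (1/5)·(-24/5) + (7/10)·(-19/5) = -99/25.

-99/25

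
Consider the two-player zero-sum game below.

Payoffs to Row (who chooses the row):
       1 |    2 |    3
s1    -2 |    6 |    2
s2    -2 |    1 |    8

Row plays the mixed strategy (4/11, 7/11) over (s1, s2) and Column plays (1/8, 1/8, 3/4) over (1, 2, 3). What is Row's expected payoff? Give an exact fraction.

393/88

Against (1/8, 1/8, 3/4), each row's expected payoff is s1: 2; s2: 47/8.
Taking the (4/11, 7/11)-weighted average: (4/11)·(2) + (7/11)·(47/8) = 393/88.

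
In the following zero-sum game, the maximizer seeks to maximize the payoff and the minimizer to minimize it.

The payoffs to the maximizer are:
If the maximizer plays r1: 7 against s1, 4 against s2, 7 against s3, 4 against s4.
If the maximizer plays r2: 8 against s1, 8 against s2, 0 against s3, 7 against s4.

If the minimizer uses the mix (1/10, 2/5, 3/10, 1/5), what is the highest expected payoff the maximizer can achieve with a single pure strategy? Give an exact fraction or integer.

27/5

r1: (7)·(1/10) + (4)·(2/5) + (7)·(3/10) + (4)·(1/5) = 26/5.
r2: (8)·(1/10) + (8)·(2/5) + (0)·(3/10) + (7)·(1/5) = 27/5.
The best pure response is r2 with expected payoff 27/5.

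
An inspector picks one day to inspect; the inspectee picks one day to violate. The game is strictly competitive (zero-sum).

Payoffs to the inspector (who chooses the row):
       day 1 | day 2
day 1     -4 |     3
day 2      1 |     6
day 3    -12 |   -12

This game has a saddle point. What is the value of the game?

1

Row minima: -4, 1, -12 → the inspector's maximin is 1.
Column maxima: 1, 6 → the inspectee's minimax is 1.
They coincide at (day 2, day 1), so the value is 1.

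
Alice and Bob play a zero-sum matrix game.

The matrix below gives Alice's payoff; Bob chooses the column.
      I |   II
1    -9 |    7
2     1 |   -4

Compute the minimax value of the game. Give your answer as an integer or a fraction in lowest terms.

-29/21

Row minima are -9 and -4, so Alice's maximin is -4; column maxima are 1 and 7, so Bob's minimax is 1. These differ, so the equilibrium is in mixed strategies.
Let Alice play 1 with probability p. Bob is indifferent when −9p + (1−p) = 7p − 4(1−p), giving p = 5/21.
Let Bob play I with probability q. Alice is indifferent when −9q + 7(1−q) = q − 4(1−q), giving q = 11/21.
The value is -9·(11/21) + (7)·(10/21) = -29/21.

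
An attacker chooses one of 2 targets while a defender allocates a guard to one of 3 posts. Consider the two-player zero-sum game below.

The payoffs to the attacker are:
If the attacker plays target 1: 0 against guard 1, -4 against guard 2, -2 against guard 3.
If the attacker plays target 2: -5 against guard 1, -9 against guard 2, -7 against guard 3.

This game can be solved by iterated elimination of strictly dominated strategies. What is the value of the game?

Row target 2 is strictly dominated by row target 1 (0>-5, -4>-9, -2>-7); eliminate target 2.
Column guard 3 is strictly dominated by guard 2 for the defender (-4<-2); eliminate guard 3.
Column guard 1 is strictly dominated by guard 2 for the defender (-4<0); eliminate guard 1.
Only (target 1, guard 2) remains, with payoff -4.

-4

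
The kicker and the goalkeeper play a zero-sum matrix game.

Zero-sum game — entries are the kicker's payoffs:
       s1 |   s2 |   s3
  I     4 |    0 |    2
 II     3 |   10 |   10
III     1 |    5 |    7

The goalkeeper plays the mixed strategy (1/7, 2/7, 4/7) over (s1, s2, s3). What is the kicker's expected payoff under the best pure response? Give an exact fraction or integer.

9

I: (4)·(1/7) + (0)·(2/7) + (2)·(4/7) = 12/7.
II: (3)·(1/7) + (10)·(2/7) + (10)·(4/7) = 9.
III: (1)·(1/7) + (5)·(2/7) + (7)·(4/7) = 39/7.
The best pure response is II with expected payoff 9.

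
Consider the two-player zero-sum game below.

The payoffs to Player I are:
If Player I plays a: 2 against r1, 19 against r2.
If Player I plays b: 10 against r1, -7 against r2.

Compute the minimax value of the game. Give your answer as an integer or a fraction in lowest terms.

Row minima are 2 and -7, so Player I's maximin is 2; column maxima are 10 and 19, so Player II's minimax is 10. These differ, so the equilibrium is in mixed strategies.
Let Player I play a with probability p. Player II is indifferent when 2p + 10(1−p) = 19p − 7(1−p), giving p = 1/2.
Let Player II play r1 with probability q. Player I is indifferent when 2q + 19(1−q) = 10q − 7(1−q), giving q = 13/17.
The value is 2·(13/17) + (19)·(4/17) = 6.

6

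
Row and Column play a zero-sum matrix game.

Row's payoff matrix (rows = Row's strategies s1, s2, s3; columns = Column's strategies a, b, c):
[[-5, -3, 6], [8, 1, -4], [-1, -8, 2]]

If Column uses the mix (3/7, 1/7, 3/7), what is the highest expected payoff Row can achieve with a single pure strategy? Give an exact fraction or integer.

13/7

s1: (-5)·(3/7) + (-3)·(1/7) + (6)·(3/7) = 0.
s2: (8)·(3/7) + (1)·(1/7) + (-4)·(3/7) = 13/7.
s3: (-1)·(3/7) + (-8)·(1/7) + (2)·(3/7) = -5/7.
The best pure response is s2 with expected payoff 13/7.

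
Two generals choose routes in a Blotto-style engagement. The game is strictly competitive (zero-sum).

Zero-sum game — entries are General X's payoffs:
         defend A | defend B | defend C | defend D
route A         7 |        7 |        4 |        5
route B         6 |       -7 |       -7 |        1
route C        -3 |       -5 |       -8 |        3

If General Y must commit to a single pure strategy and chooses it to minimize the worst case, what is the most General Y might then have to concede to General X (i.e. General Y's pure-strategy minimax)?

4

The worst case (largest entry) in each column is defend A: 7, defend B: 7, defend C: 4, defend D: 5.
The best (smallest) of these is 4.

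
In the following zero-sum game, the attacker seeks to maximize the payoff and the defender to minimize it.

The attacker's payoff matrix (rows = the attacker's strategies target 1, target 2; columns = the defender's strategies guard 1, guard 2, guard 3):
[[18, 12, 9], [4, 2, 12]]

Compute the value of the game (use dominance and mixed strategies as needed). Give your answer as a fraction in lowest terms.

126/13

Column guard 1 is strictly dominated by guard 2 for the defender (it gives the attacker more in every row).
The remaining 2×2 game on (target 1, target 2) × (guard 2, guard 3) has no saddle point. Let the attacker play target 1 with probability p; indifference gives 12p + 2(1−p) = 9p + 12(1−p), so p = 10/13.
Similarly the defender's optimal q on guard 2 is 3/13, and the value is 12·(3/13) + (9)·(10/13) = 126/13.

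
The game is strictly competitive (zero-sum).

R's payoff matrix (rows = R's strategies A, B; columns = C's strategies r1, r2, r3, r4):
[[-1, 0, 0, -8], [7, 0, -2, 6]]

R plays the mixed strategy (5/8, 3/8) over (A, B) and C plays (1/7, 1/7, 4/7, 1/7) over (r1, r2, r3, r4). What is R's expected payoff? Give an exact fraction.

-15/28

Against (1/7, 1/7, 4/7, 1/7), each row's expected payoff is A: -9/7; B: 5/7.
Taking the (5/8, 3/8)-weighted average: (5/8)·(-9/7) + (3/8)·(5/7) = -15/28.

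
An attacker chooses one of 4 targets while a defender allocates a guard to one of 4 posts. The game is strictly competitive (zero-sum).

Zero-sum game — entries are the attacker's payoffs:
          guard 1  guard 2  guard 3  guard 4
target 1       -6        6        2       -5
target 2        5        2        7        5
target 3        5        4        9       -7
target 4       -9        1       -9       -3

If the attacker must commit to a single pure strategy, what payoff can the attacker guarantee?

The worst-case payoff for each row is target 1: -6, target 2: 2, target 3: -7, target 4: -9.
The best of these is 2.

2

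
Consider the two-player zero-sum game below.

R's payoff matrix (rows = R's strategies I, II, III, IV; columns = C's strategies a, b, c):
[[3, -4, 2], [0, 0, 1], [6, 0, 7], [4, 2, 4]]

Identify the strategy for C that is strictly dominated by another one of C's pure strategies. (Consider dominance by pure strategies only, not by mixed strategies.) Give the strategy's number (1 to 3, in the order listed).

3

C prefers columns that give R less. Compare c with b: -4 < 2, 0 < 1, 0 < 7, 2 < 4.
So b strictly dominates c for C; c is strictly dominated.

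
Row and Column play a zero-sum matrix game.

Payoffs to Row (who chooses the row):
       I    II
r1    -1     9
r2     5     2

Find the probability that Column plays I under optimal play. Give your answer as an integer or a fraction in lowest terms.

Row minima are -1 and 2, so Row's maximin is 2; column maxima are 5 and 9, so Column's minimax is 5. These differ, so the equilibrium is in mixed strategies.
Let Column play I with probability q. Row is indifferent when −q + 9(1−q) = 5q + 2(1−q), giving q = 7/13.

7/13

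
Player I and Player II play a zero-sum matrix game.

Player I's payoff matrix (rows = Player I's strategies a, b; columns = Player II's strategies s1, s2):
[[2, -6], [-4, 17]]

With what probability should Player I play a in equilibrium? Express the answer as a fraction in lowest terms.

21/29

Row minima are -6 and -4, so Player I's maximin is -4; column maxima are 2 and 17, so Player II's minimax is 2. These differ, so the equilibrium is in mixed strategies.
Let Player I play a with probability p. Player II is indifferent when 2p − 4(1−p) = −6p + 17(1−p), giving p = 21/29.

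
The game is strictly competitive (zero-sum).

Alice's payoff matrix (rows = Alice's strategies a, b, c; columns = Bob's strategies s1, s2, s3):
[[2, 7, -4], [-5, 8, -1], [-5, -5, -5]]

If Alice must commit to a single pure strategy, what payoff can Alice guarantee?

-4

The worst-case payoff for each row is a: -4, b: -5, c: -5.
The best of these is -4.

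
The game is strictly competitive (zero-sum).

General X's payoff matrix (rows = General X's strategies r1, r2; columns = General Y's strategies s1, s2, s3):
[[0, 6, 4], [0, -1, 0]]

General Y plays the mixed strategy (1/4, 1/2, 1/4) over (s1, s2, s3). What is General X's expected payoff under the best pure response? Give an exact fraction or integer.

r1: (0)·(1/4) + (6)·(1/2) + (4)·(1/4) = 4.
r2: (0)·(1/4) + (-1)·(1/2) + (0)·(1/4) = -1/2.
The best pure response is r1 with expected payoff 4.

4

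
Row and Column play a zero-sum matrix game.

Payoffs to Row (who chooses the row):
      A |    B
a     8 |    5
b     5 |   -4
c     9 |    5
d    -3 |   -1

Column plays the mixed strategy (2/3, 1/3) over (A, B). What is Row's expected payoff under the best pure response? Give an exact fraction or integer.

a: (8)·(2/3) + (5)·(1/3) = 7.
b: (5)·(2/3) + (-4)·(1/3) = 2.
c: (9)·(2/3) + (5)·(1/3) = 23/3.
d: (-3)·(2/3) + (-1)·(1/3) = -7/3.
The best pure response is c with expected payoff 23/3.

23/3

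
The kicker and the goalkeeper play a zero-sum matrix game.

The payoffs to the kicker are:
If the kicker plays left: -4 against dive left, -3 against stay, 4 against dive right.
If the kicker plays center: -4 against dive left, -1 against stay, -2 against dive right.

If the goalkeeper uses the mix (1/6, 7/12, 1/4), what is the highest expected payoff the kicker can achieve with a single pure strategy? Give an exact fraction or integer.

left: (-4)·(1/6) + (-3)·(7/12) + (4)·(1/4) = -17/12.
center: (-4)·(1/6) + (-1)·(7/12) + (-2)·(1/4) = -7/4.
The best pure response is left with expected payoff -17/12.

-17/12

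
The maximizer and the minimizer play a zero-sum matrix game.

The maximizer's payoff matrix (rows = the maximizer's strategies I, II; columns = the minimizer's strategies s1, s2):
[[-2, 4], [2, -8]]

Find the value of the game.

-1/2

Row minima are -2 and -8, so the maximizer's maximin is -2; column maxima are 2 and 4, so the minimizer's minimax is 2. These differ, so the equilibrium is in mixed strategies.
Let the maximizer play I with probability p. The minimizer is indifferent when −2p + 2(1−p) = 4p − 8(1−p), giving p = 5/8.
Let the minimizer play s1 with probability q. The maximizer is indifferent when −2q + 4(1−q) = 2q − 8(1−q), giving q = 3/4.
The value is -2·(3/4) + (4)·(1/4) = -1/2.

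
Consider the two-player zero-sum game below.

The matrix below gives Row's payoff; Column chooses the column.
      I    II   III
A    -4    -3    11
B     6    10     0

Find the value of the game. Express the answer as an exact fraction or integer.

22/7

Column II is strictly dominated by I for Column (it gives Row more in every row).
The remaining 2×2 game on (A, B) × (I, III) has no saddle point. Let Row play A with probability p; indifference gives −4p + 6(1−p) = 11p, so p = 2/7.
Similarly Column's optimal q on I is 11/21, and the value is -4·(11/21) + (11)·(10/21) = 22/7.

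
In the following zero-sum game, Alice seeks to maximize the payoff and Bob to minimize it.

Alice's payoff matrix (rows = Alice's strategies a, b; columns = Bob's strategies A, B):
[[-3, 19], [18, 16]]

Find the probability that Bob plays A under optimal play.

1/8

Row minima are -3 and 16, so Alice's maximin is 16; column maxima are 18 and 19, so Bob's minimax is 18. These differ, so the equilibrium is in mixed strategies.
Let Bob play A with probability q. Alice is indifferent when −3q + 19(1−q) = 18q + 16(1−q), giving q = 1/8.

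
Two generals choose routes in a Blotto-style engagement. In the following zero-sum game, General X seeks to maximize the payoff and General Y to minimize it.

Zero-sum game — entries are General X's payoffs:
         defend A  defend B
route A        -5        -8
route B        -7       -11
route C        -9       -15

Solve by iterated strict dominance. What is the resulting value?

-8

Row route C is strictly dominated by row route A (-5>-9, -8>-15); eliminate route C.
Row route B is strictly dominated by row route A (-5>-7, -8>-11); eliminate route B.
Column defend A is strictly dominated by defend B for General Y (-8<-5); eliminate defend A.
Only (route A, defend B) remains, with payoff -8.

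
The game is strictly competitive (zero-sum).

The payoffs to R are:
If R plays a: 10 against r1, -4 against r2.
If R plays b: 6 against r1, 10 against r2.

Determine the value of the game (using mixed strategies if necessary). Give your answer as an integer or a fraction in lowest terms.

Row minima are -4 and 6, so R's maximin is 6; column maxima are 10 and 10, so C's minimax is 10. These differ, so the equilibrium is in mixed strategies.
Let R play a with probability p. C is indifferent when 10p + 6(1−p) = −4p + 10(1−p), giving p = 2/9.
Let C play r1 with probability q. R is indifferent when 10q − 4(1−q) = 6q + 10(1−q), giving q = 7/9.
The value is 10·(7/9) + (-4)·(2/9) = 62/9.

62/9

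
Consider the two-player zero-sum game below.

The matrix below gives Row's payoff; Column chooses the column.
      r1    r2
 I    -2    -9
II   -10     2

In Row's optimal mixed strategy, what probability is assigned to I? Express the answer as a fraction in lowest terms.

Row minima are -9 and -10, so Row's maximin is -9; column maxima are -2 and 2, so Column's minimax is -2. These differ, so the equilibrium is in mixed strategies.
Let Row play I with probability p. Column is indifferent when −2p − 10(1−p) = −9p + 2(1−p), giving p = 12/19.

12/19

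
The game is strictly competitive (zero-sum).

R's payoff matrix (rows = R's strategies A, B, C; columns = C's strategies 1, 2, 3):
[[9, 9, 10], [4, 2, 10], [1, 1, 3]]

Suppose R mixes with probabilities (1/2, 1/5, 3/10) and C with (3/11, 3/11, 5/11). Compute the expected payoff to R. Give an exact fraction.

719/110

Against (3/11, 3/11, 5/11), each row's expected payoff is A: 104/11; B: 68/11; C: 21/11.
Taking the (1/2, 1/5, 3/10)-weighted average: (1/2)·(104/11) + (1/5)·(68/11) + (3/10)·(21/11) = 719/110.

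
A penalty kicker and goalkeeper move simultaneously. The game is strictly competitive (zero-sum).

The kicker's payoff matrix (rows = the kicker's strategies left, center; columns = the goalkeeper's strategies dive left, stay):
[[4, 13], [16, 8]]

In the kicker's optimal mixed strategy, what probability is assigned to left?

Row minima are 4 and 8, so the kicker's maximin is 8; column maxima are 16 and 13, so the goalkeeper's minimax is 13. These differ, so the equilibrium is in mixed strategies.
Let the kicker play left with probability p. The goalkeeper is indifferent when 4p + 16(1−p) = 13p + 8(1−p), giving p = 8/17.

8/17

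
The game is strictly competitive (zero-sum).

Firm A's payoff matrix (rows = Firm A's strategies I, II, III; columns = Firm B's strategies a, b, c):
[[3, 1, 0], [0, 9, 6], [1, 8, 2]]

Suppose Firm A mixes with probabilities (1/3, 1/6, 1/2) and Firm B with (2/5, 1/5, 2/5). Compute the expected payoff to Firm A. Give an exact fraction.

77/30

Against (2/5, 1/5, 2/5), each row's expected payoff is I: 7/5; II: 21/5; III: 14/5.
Taking the (1/3, 1/6, 1/2)-weighted average: (1/3)·(7/5) + (1/6)·(21/5) + (1/2)·(14/5) = 77/30.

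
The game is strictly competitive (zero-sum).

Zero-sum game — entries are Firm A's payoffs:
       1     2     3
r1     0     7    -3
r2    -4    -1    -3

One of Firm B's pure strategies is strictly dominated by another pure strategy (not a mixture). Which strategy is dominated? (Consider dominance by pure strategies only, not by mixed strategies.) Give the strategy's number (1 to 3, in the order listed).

Firm B prefers columns that give Firm A less. Compare 2 with 1: 0 < 7, -4 < -1.
So 1 strictly dominates 2 for Firm B; 2 is strictly dominated.

2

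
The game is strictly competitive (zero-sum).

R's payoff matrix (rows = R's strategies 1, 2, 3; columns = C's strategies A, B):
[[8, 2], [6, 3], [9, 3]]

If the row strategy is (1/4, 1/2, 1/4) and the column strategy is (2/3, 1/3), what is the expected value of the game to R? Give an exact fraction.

Against (2/3, 1/3), each row's expected payoff is 1: 6; 2: 5; 3: 7.
Taking the (1/4, 1/2, 1/4)-weighted average: (1/4)·(6) + (1/2)·(5) + (1/4)·(7) = 23/4.

23/4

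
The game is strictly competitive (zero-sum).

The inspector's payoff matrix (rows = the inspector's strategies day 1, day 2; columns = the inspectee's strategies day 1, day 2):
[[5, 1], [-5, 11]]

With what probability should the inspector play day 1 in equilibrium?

Row minima are 1 and -5, so the inspector's maximin is 1; column maxima are 5 and 11, so the inspectee's minimax is 5. These differ, so the equilibrium is in mixed strategies.
Let the inspector play day 1 with probability p. The inspectee is indifferent when 5p − 5(1−p) = p + 11(1−p), giving p = 4/5.

4/5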